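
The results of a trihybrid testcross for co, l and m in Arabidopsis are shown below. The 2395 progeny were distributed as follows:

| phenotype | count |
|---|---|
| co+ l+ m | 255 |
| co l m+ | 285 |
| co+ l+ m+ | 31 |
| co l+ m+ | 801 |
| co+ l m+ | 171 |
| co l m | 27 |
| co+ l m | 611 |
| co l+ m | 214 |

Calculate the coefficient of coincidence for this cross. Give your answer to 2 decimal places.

The two most frequent reciprocal classes, co l+ m+ and co+ l m, are the parental types, so the F1 was co l+ m+ / co+ l m.
The two rarest classes, co+ l+ m+ and co l m, are the double crossovers. Comparing them with the parentals, only the co allele has switched, so co is the middle locus and the order is l – co – m.
l–co: (540 + 58)/2395 = 0.2497; co–m: (385 + 58)/2395 = 0.1850.
Expected DCO frequency = 0.2497 × 0.1850 ≈ 0.04619; observed = 58/2395 ≈ 0.02422.
Coefficient of coincidence = 0.02422/0.04619 ≈ 0.52.

0.52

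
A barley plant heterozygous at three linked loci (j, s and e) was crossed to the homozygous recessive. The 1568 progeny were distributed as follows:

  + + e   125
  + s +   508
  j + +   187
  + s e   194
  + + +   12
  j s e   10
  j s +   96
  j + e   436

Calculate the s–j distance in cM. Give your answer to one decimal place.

The two most frequent reciprocal classes, j + e and + s +, are the parental types, so the F1 was j + e / + s +.
The two rarest classes, j s e and + + +, are the double crossovers. Comparing them with the parentals, only the s allele has switched, so s is the middle locus and the order is e – s – j.
Crossovers in the s–j interval produce the single-crossover classes + + e and j s + (125 + 96 = 221) plus the double crossovers (22).
RF(s–j) = (221 + 22) / 1568 = 243/1568 = 0.1550 → 15.5 cM.

15.5 cM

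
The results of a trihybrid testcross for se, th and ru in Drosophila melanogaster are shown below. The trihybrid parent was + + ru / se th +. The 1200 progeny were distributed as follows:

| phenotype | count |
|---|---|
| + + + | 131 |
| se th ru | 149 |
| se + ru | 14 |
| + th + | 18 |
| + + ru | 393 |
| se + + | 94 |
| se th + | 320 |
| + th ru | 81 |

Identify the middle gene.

se

The two rarest classes, se + ru and + th +, are the double crossovers. Comparing them with the parentals, only the se allele has switched, so se is the middle locus and the order is th – se – ru.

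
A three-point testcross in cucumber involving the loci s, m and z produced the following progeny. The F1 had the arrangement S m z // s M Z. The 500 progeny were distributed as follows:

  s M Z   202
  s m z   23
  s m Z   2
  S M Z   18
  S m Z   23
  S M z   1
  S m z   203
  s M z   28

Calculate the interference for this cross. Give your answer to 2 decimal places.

The two rarest classes, S M z and s m Z, are the double crossovers. Comparing them with the parentals, only the m allele has switched, so m is the middle locus and the order is s – m – z.
s–m: (41 + 3)/500 = 0.0880; m–z: (51 + 3)/500 = 0.1080.
Expected DCO frequency = 0.0880 × 0.1080 ≈ 0.00950; observed = 3/500 ≈ 0.00600.
Coefficient of coincidence = 0.00600/0.00950 ≈ 0.63; interference = 1 − 0.63 = 0.37.

0.37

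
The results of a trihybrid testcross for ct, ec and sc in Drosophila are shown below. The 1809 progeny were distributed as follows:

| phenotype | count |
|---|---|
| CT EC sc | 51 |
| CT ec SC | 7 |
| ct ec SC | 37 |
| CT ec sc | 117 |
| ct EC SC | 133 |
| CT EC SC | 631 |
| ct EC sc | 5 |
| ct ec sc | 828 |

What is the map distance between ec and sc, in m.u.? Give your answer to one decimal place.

The two most frequent reciprocal classes, ct ec sc and CT EC SC, are the parental types, so the F1 was ct ec sc / CT EC SC.
The two rarest classes, ct EC sc and CT ec SC, are the double crossovers. Comparing them with the parentals, only the ec allele has switched, so ec is the middle locus and the order is sc – ec – ct.
Crossovers in the sc–ec interval produce the single-crossover classes ct ec SC and CT EC sc (37 + 51 = 88) plus the double crossovers (12).
RF(sc–ec) = (88 + 12) / 1809 = 100/1809 = 0.0553 → 5.5 m.u.

5.5 m.u.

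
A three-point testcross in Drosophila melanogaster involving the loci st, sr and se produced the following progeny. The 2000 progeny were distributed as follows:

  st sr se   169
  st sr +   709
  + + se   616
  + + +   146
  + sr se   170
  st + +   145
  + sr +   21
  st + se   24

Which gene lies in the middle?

The two most frequent reciprocal classes, st sr + and + + se, are the parental types, so the F1 was st sr + / + + se.
The two rarest classes, + sr + and st + se, are the double crossovers. Comparing them with the parentals, only the st allele has switched, so st is the middle locus and the order is sr – st – se.

st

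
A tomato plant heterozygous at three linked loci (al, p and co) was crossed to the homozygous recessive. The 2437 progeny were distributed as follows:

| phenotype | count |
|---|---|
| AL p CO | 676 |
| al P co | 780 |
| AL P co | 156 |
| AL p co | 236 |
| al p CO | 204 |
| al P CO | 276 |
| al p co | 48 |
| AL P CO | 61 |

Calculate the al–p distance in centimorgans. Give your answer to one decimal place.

The two most frequent reciprocal classes, al P co and AL p CO, are the parental types, so the F1 was al P co / AL p CO.
The two rarest classes, al p co and AL P CO, are the double crossovers. Comparing them with the parentals, only the p allele has switched, so p is the middle locus and the order is co – p – al.
Crossovers in the p–al interval produce the single-crossover classes AL P co and al p CO (156 + 204 = 360) plus the double crossovers (109).
RF(p–al) = (360 + 109) / 2437 = 469/2437 = 0.1924 → 19.2 centimorgans.

19.2 centimorgans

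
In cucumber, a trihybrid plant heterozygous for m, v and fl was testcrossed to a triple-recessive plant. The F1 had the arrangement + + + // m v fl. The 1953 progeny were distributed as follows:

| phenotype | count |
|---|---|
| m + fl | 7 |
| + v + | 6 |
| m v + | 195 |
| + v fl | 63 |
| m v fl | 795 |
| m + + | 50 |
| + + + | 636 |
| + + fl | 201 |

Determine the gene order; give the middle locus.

The two rarest classes, + v + and m + fl, are the double crossovers. Comparing them with the parentals, only the v allele has switched, so v is the middle locus and the order is m – v – fl.

v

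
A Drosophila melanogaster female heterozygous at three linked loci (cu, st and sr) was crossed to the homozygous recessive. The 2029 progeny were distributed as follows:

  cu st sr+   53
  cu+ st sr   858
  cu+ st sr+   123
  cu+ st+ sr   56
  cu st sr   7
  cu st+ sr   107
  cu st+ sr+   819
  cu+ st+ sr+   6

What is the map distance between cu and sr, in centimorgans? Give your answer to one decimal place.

The two most frequent reciprocal classes, cu+ st sr and cu st+ sr+, are the parental types, so the F1 was cu+ st sr / cu st+ sr+.
The two rarest classes, cu st sr and cu+ st+ sr+, are the double crossovers. Comparing them with the parentals, only the cu allele has switched, so cu is the middle locus and the order is st – cu – sr.
Crossovers in the cu–sr interval produce the single-crossover classes cu+ st sr+ and cu st+ sr (123 + 107 = 230) plus the double crossovers (13).
RF(cu–sr) = (230 + 13) / 2029 = 243/2029 = 0.1198 → 12.0 centimorgans.

12.0 centimorgans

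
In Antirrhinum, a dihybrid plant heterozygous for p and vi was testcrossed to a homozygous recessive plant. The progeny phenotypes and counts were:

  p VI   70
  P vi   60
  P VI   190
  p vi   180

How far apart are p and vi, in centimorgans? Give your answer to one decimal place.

26.0 centimorgans

The two most frequent classes, P VI (190) and p vi (180), are the parental types, so the F1 was P VI / p vi.
The recombinant classes are P vi and p VI: 60 + 70 = 130.
Recombination frequency = 130/500 = 0.2600 ≈ 26.0%, i.e. 26.0 centimorgans.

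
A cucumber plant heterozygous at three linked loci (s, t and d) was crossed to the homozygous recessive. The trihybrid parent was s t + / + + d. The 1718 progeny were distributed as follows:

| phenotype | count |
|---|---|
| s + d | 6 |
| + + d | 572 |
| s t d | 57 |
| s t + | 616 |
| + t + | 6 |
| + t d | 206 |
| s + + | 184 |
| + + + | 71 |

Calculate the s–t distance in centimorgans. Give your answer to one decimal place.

23.4 centimorgans

The two rarest classes, + t + and s + d, are the double crossovers. Comparing them with the parentals, only the s allele has switched, so s is the middle locus and the order is d – s – t.
Crossovers in the s–t interval produce the single-crossover classes s + + and + t d (184 + 206 = 390) plus the double crossovers (12).
RF(s–t) = (390 + 12) / 1718 = 402/1718 = 0.2340 → 23.4 centimorgans.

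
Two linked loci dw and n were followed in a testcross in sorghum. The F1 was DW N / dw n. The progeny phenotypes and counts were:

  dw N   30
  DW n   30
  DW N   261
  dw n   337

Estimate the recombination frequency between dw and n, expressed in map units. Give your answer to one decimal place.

The recombinant classes are DW n and dw N: 30 + 30 = 60.
Recombination frequency = 60/658 = 0.0912 ≈ 9.1%, i.e. 9.1 map units.

9.1 map units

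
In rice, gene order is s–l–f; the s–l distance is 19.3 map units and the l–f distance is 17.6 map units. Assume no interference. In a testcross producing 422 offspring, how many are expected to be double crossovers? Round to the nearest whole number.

Map distances give recombination frequencies of 0.193 and 0.176 for the two intervals.
With no interference, expected double-crossover frequency = 0.193 × 0.176 = 0.03397.
Expected number = 0.03397 × 422 = 14.33 ≈ 14.

14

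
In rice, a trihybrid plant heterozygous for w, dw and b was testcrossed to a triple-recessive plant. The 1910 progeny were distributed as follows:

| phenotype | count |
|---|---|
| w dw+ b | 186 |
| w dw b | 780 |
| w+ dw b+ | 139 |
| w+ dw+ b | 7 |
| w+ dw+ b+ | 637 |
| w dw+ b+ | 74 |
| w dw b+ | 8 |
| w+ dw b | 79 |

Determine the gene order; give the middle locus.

b

The two most frequent reciprocal classes, w+ dw+ b+ and w dw b, are the parental types, so the F1 was w+ dw+ b+ / w dw b.
The two rarest classes, w+ dw+ b and w dw b+, are the double crossovers. Comparing them with the parentals, only the b allele has switched, so b is the middle locus and the order is w – b – dw.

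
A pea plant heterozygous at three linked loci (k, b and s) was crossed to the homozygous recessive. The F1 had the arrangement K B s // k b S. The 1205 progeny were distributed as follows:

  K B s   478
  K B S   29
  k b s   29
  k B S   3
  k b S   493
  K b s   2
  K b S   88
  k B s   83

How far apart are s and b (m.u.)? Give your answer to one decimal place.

5.2 m.u.

The two rarest classes, K b s and k B S, are the double crossovers. Comparing them with the parentals, only the b allele has switched, so b is the middle locus and the order is k – b – s.
Crossovers in the b–s interval produce the single-crossover classes K B S and k b s (29 + 29 = 58) plus the double crossovers (5).
RF(b–s) = (58 + 5) / 1205 = 63/1205 = 0.0523 → 5.2 m.u.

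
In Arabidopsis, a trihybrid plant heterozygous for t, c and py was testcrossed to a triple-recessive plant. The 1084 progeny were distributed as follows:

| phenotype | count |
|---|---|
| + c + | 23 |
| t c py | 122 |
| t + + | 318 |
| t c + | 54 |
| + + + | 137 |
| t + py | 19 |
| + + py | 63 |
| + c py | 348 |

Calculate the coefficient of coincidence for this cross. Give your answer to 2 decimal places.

0.95

The two most frequent reciprocal classes, + c py and t + +, are the parental types, so the F1 was + c py / t + +.
The two rarest classes, + c + and t + py, are the double crossovers. Comparing them with the parentals, only the py allele has switched, so py is the middle locus and the order is c – py – t.
c–py: (117 + 42)/1084 = 0.1467; py–t: (259 + 42)/1084 = 0.2777.
Expected DCO frequency = 0.1467 × 0.2777 ≈ 0.04074; observed = 42/1084 ≈ 0.03875.
Coefficient of coincidence = 0.03875/0.04074 ≈ 0.95.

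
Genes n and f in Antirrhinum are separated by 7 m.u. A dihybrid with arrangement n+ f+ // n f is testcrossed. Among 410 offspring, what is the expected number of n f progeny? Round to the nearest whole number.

191

A map distance of 7 m.u. corresponds to a recombination frequency of 0.070.
The F1 is n+ f+ / n f, so n f is a parental gamete class with expected frequency (1 − r)/2 = 0.930/2 = 0.4650.
Expected number = 0.4650 × 410 = 190.65 ≈ 191.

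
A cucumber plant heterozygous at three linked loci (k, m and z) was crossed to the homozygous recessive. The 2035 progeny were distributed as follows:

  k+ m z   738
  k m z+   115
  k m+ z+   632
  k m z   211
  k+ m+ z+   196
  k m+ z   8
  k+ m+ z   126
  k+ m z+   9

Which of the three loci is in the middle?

z

The two most frequent reciprocal classes, k+ m z and k m+ z+, are the parental types, so the F1 was k+ m z / k m+ z+.
The two rarest classes, k+ m z+ and k m+ z, are the double crossovers. Comparing them with the parentals, only the z allele has switched, so z is the middle locus and the order is k – z – m.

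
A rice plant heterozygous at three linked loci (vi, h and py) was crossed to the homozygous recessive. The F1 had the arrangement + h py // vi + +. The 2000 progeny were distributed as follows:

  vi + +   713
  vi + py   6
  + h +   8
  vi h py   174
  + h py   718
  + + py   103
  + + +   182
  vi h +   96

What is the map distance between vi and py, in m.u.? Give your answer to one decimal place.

The two rarest classes, + h + and vi + py, are the double crossovers. Comparing them with the parentals, only the py allele has switched, so py is the middle locus and the order is vi – py – h.
Crossovers in the vi–py interval produce the single-crossover classes vi h py and + + + (174 + 182 = 356) plus the double crossovers (14).
RF(vi–py) = (356 + 14) / 2000 = 370/2000 = 0.1850 → 18.5 m.u.

18.5 m.u.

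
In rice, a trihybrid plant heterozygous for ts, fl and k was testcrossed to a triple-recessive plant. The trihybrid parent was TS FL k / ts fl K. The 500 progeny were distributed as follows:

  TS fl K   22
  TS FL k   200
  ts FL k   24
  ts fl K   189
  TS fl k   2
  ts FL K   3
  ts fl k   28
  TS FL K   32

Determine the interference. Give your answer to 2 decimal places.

The two rarest classes, TS fl k and ts FL K, are the double crossovers. Comparing them with the parentals, only the fl allele has switched, so fl is the middle locus and the order is ts – fl – k.
ts–fl: (46 + 5)/500 = 0.1020; fl–k: (60 + 5)/500 = 0.1300.
Expected DCO frequency = 0.1020 × 0.1300 ≈ 0.01326; observed = 5/500 ≈ 0.01000.
Coefficient of coincidence = 0.01000/0.01326 ≈ 0.75; interference = 1 − 0.75 = 0.25.

0.25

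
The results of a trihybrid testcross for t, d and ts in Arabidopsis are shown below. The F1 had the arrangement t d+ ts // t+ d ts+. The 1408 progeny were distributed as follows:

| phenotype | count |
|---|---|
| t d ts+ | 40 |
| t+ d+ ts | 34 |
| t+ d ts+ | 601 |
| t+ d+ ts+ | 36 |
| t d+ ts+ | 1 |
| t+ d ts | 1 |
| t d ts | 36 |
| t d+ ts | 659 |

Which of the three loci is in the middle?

ts

The two rarest classes, t d+ ts+ and t+ d ts, are the double crossovers. Comparing them with the parentals, only the ts allele has switched, so ts is the middle locus and the order is t – ts – d.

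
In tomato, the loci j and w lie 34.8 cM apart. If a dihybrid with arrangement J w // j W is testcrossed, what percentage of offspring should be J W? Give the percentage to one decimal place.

17.4%

A map distance of 34.8 cM corresponds to a recombination frequency of 0.348.
The F1 is J w / j W, so J W is a recombinant gamete class with expected frequency r/2 = 0.348/2 = 0.1740.
That is 0.1740 = 17.4% of the progeny.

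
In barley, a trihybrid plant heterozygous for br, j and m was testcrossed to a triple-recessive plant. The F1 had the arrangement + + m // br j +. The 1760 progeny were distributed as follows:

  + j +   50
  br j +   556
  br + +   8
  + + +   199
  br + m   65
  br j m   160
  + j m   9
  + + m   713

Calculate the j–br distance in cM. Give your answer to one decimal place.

The two rarest classes, + j m and br + +, are the double crossovers. Comparing them with the parentals, only the j allele has switched, so j is the middle locus and the order is br – j – m.
Crossovers in the br–j interval produce the single-crossover classes br + m and + j + (65 + 50 = 115) plus the double crossovers (17).
RF(br–j) = (115 + 17) / 1760 = 132/1760 = 0.0750 → 7.5 cM.

7.5 cM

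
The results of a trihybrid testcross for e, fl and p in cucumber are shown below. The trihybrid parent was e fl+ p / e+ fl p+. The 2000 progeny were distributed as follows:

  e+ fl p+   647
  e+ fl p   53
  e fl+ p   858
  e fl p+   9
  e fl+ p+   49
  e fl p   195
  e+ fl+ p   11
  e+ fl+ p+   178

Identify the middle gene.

e

The two rarest classes, e+ fl+ p and e fl p+, are the double crossovers. Comparing them with the parentals, only the e allele has switched, so e is the middle locus and the order is fl – e – p.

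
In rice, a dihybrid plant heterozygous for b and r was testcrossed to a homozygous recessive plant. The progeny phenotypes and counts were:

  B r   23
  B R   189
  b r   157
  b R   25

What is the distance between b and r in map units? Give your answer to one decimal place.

12.2 map units

The two most frequent classes, B R (189) and b r (157), are the parental types, so the F1 was B R / b r.
The recombinant classes are B r and b R: 23 + 25 = 48.
Recombination frequency = 48/394 = 0.1218 ≈ 12.2%, i.e. 12.2 map units.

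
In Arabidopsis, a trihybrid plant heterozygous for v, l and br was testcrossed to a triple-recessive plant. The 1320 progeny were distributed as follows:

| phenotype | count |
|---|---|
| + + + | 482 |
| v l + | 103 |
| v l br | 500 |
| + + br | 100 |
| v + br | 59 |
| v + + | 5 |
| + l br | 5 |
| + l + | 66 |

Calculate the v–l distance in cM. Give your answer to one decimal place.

The two most frequent reciprocal classes, + + + and v l br, are the parental types, so the F1 was + + + / v l br.
The two rarest classes, v + + and + l br, are the double crossovers. Comparing them with the parentals, only the v allele has switched, so v is the middle locus and the order is l – v – br.
Crossovers in the l–v interval produce the single-crossover classes + l + and v + br (66 + 59 = 125) plus the double crossovers (10).
RF(l–v) = (125 + 10) / 1320 = 135/1320 = 0.1023 → 10.2 cM.

10.2 cM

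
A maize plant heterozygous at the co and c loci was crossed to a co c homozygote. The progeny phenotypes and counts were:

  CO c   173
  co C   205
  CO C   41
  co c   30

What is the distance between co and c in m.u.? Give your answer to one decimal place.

15.8 m.u.

The two most frequent classes, CO c (173) and co C (205), are the parental types, so the F1 was CO c / co C.
The recombinant classes are CO C and co c: 41 + 30 = 71.
Recombination frequency = 71/449 = 0.1581 ≈ 15.8%, i.e. 15.8 m.u.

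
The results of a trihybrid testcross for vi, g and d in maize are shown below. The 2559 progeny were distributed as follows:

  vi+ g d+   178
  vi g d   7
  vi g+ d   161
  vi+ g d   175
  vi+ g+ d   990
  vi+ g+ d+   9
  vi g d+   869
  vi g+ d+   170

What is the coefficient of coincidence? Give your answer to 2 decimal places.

The two most frequent reciprocal classes, vi g d+ and vi+ g+ d, are the parental types, so the F1 was vi g d+ / vi+ g+ d.
The two rarest classes, vi g d and vi+ g+ d+, are the double crossovers. Comparing them with the parentals, only the d allele has switched, so d is the middle locus and the order is vi – d – g.
vi–d: (339 + 16)/2559 = 0.1387; d–g: (345 + 16)/2559 = 0.1411.
Expected DCO frequency = 0.1387 × 0.1411 ≈ 0.01957; observed = 16/2559 ≈ 0.00625.
Coefficient of coincidence = 0.00625/0.01957 ≈ 0.32.

0.32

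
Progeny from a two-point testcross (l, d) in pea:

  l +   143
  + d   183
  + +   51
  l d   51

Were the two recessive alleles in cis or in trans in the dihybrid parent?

The two most frequent classes are + d (183) and l + (143); these are the parental (non-recombinant) types.
So the F1 carried + d on one chromosome and l + on the other — the recessive alleles are on opposite chromosomes (trans / repulsion).

trans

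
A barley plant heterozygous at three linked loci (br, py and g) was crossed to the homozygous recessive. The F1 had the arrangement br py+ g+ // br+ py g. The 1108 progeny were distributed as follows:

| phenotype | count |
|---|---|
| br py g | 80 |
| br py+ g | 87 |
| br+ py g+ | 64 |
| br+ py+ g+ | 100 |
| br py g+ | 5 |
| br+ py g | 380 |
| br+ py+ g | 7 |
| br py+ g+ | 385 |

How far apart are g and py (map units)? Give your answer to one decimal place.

The two rarest classes, br py g+ and br+ py+ g, are the double crossovers. Comparing them with the parentals, only the py allele has switched, so py is the middle locus and the order is g – py – br.
Crossovers in the g–py interval produce the single-crossover classes br py+ g and br+ py g+ (87 + 64 = 151) plus the double crossovers (12).
RF(g–py) = (151 + 12) / 1108 = 163/1108 = 0.1471 → 14.7 map units.

14.7 map units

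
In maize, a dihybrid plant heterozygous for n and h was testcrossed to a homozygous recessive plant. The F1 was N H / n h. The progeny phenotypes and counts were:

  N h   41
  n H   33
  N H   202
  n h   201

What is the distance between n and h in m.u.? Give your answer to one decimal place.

The recombinant classes are N h and n H: 41 + 33 = 74.
Recombination frequency = 74/477 = 0.1551 ≈ 15.5%, i.e. 15.5 m.u.

15.5 m.u.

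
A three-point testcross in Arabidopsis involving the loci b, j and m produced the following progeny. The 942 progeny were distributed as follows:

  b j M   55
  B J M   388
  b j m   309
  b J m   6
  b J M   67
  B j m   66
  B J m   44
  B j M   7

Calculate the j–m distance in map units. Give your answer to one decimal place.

11.9 map units

The two most frequent reciprocal classes, B J M and b j m, are the parental types, so the F1 was B J M / b j m.
The two rarest classes, B j M and b J m, are the double crossovers. Comparing them with the parentals, only the j allele has switched, so j is the middle locus and the order is m – j – b.
Crossovers in the m–j interval produce the single-crossover classes B J m and b j M (44 + 55 = 99) plus the double crossovers (13).
RF(m–j) = (99 + 13) / 942 = 112/942 = 0.1189 → 11.9 map units.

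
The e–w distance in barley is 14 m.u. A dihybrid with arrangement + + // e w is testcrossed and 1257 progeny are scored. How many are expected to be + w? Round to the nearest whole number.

88

A map distance of 14 m.u. corresponds to a recombination frequency of 0.140.
The F1 is + + / e w, so + w is a recombinant gamete class with expected frequency r/2 = 0.140/2 = 0.0700.
Expected number = 0.0700 × 1257 = 87.99 ≈ 88.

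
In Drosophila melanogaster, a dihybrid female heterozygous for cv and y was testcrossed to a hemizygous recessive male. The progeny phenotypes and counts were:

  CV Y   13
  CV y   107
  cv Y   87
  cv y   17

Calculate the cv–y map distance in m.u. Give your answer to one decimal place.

The two most frequent classes, CV y (107) and cv Y (87), are the parental types, so the F1 was CV y / cv Y.
The recombinant classes are CV Y and cv y: 13 + 17 = 30.
Recombination frequency = 30/224 = 0.1339 ≈ 13.4%, i.e. 13.4 m.u.

13.4 m.u.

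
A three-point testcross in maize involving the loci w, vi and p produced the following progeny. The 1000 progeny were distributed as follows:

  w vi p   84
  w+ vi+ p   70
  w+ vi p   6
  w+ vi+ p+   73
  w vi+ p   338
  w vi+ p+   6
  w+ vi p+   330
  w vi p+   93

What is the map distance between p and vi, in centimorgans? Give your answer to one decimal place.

The two most frequent reciprocal classes, w+ vi p+ and w vi+ p, are the parental types, so the F1 was w+ vi p+ / w vi+ p.
The two rarest classes, w+ vi p and w vi+ p+, are the double crossovers. Comparing them with the parentals, only the p allele has switched, so p is the middle locus and the order is vi – p – w.
Crossovers in the vi–p interval produce the single-crossover classes w+ vi+ p+ and w vi p (73 + 84 = 157) plus the double crossovers (12).
RF(vi–p) = (157 + 12) / 1000 = 169/1000 = 0.1690 → 16.9 centimorgans.

16.9 centimorgans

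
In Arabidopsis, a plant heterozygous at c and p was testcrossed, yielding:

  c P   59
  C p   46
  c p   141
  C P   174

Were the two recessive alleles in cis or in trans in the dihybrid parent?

The two most frequent classes are C P (174) and c p (141); these are the parental (non-recombinant) types.
So the F1 carried C P on one chromosome and c p on the other — the recessive alleles are on the same chromosome (cis / coupling).

cis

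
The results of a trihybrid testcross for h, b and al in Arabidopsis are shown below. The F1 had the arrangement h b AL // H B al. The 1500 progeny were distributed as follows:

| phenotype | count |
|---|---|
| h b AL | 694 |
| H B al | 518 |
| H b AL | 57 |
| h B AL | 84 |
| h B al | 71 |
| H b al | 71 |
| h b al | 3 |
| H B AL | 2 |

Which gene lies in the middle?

The two rarest classes, h b al and H B AL, are the double crossovers. Comparing them with the parentals, only the al allele has switched, so al is the middle locus and the order is b – al – h.

al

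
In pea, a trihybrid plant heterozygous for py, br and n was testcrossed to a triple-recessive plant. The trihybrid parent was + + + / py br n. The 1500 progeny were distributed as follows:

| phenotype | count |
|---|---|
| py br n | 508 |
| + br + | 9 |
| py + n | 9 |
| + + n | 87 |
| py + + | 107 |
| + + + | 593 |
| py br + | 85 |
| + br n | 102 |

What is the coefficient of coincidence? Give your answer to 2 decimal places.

0.63

The two rarest classes, + br + and py + n, are the double crossovers. Comparing them with the parentals, only the br allele has switched, so br is the middle locus and the order is n – br – py.
n–br: (172 + 18)/1500 = 0.1267; br–py: (209 + 18)/1500 = 0.1513.
Expected DCO frequency = 0.1267 × 0.1513 ≈ 0.01917; observed = 18/1500 ≈ 0.01200.
Coefficient of coincidence = 0.01200/0.01917 ≈ 0.63.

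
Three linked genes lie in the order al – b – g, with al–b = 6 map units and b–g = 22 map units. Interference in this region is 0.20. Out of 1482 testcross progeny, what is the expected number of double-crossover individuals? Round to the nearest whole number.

Map distances give recombination frequencies of 0.060 and 0.220 for the two intervals.
With interference 0.20 (so coincidence = 0.80), expected double-crossover frequency = 0.060 × 0.220 × 0.80 = 0.01056.
Expected number = 0.01056 × 1482 = 15.65 ≈ 16.

16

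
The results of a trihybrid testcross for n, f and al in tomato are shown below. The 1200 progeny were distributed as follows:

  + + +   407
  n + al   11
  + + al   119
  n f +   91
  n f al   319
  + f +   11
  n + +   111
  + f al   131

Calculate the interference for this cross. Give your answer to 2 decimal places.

The two most frequent reciprocal classes, n f al and + + +, are the parental types, so the F1 was n f al / + + +.
The two rarest classes, n + al and + f +, are the double crossovers. Comparing them with the parentals, only the f allele has switched, so f is the middle locus and the order is al – f – n.
al–f: (210 + 22)/1200 = 0.1933; f–n: (242 + 22)/1200 = 0.2200.
Expected DCO frequency = 0.1933 × 0.2200 ≈ 0.04253; observed = 22/1200 ≈ 0.01833.
Coefficient of coincidence = 0.01833/0.04253 ≈ 0.43; interference = 1 − 0.43 = 0.57.

0.57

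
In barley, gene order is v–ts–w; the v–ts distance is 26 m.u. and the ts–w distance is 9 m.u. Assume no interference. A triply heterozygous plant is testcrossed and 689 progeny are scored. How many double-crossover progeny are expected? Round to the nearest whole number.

Map distances give recombination frequencies of 0.260 and 0.090 for the two intervals.
With no interference, expected double-crossover frequency = 0.260 × 0.090 = 0.02340.
Expected number = 0.02340 × 689 = 16.12 ≈ 16.

16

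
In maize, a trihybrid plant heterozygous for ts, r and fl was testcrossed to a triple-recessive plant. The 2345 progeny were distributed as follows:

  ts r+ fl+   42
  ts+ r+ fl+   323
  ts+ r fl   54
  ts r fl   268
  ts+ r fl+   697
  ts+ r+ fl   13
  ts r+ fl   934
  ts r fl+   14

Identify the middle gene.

ts

The two most frequent reciprocal classes, ts r+ fl and ts+ r fl+, are the parental types, so the F1 was ts r+ fl / ts+ r fl+.
The two rarest classes, ts+ r+ fl and ts r fl+, are the double crossovers. Comparing them with the parentals, only the ts allele has switched, so ts is the middle locus and the order is r – ts – fl.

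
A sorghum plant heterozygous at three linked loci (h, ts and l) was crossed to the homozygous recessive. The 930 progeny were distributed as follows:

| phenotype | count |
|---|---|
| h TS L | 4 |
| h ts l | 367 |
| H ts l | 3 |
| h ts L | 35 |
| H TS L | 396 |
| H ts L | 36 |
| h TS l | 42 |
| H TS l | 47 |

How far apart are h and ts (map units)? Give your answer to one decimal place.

The two most frequent reciprocal classes, h ts l and H TS L, are the parental types, so the F1 was h ts l / H TS L.
The two rarest classes, H ts l and h TS L, are the double crossovers. Comparing them with the parentals, only the h allele has switched, so h is the middle locus and the order is ts – h – l.
Crossovers in the ts–h interval produce the single-crossover classes h TS l and H ts L (42 + 36 = 78) plus the double crossovers (7).
RF(ts–h) = (78 + 7) / 930 = 85/930 = 0.0914 → 9.1 map units.

9.1 map units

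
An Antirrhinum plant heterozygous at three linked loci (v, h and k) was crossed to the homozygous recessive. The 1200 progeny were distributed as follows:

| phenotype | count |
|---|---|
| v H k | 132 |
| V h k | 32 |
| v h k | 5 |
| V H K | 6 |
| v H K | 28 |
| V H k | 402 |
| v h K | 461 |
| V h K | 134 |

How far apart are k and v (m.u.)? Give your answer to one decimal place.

The two most frequent reciprocal classes, V H k and v h K, are the parental types, so the F1 was V H k / v h K.
The two rarest classes, V H K and v h k, are the double crossovers. Comparing them with the parentals, only the k allele has switched, so k is the middle locus and the order is v – k – h.
Crossovers in the v–k interval produce the single-crossover classes v H k and V h K (132 + 134 = 266) plus the double crossovers (11).
RF(v–k) = (266 + 11) / 1200 = 277/1200 = 0.2308 → 23.1 m.u.

23.1 m.u.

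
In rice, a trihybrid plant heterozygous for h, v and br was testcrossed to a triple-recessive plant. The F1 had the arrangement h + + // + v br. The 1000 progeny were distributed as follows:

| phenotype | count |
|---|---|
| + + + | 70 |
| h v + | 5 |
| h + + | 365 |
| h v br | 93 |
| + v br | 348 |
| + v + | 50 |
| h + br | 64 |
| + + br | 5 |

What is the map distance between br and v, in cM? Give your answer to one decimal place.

The two rarest classes, h v + and + + br, are the double crossovers. Comparing them with the parentals, only the v allele has switched, so v is the middle locus and the order is h – v – br.
Crossovers in the v–br interval produce the single-crossover classes h + br and + v + (64 + 50 = 114) plus the double crossovers (10).
RF(v–br) = (114 + 10) / 1000 = 124/1000 = 0.1240 → 12.4 cM.

12.4 cM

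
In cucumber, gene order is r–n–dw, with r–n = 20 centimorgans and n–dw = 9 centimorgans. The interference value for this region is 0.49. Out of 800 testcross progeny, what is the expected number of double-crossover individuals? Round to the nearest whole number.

Map distances give recombination frequencies of 0.200 and 0.090 for the two intervals.
With interference 0.49 (so coincidence = 0.51), expected double-crossover frequency = 0.200 × 0.090 × 0.51 = 0.00918.
Expected number = 0.00918 × 800 = 7.34 ≈ 7.

7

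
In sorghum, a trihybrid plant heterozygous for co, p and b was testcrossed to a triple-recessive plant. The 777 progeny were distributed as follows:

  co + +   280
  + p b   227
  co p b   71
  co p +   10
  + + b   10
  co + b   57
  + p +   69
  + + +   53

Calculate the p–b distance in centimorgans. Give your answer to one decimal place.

18.8 centimorgans

The two most frequent reciprocal classes, + p b and co + +, are the parental types, so the F1 was + p b / co + +.
The two rarest classes, + + b and co p +, are the double crossovers. Comparing them with the parentals, only the p allele has switched, so p is the middle locus and the order is co – p – b.
Crossovers in the p–b interval produce the single-crossover classes + p + and co + b (69 + 57 = 126) plus the double crossovers (20).
RF(p–b) = (126 + 20) / 777 = 146/777 = 0.1879 → 18.8 centimorgans.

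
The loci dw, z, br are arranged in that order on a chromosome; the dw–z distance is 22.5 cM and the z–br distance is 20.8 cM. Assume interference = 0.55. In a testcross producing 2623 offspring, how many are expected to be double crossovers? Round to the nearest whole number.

Map distances give recombination frequencies of 0.225 and 0.208 for the two intervals.
With interference 0.55 (so coincidence = 0.45), expected double-crossover frequency = 0.225 × 0.208 × 0.45 = 0.02106.
Expected number = 0.02106 × 2623 = 55.24 ≈ 55.

55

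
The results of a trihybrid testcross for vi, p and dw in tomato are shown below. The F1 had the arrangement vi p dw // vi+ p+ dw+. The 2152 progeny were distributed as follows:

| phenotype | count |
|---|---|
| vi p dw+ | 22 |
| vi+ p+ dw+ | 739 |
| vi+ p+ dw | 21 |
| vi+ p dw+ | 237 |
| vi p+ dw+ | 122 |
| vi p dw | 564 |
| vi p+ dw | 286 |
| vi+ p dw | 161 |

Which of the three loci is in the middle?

dw

The two rarest classes, vi p dw+ and vi+ p+ dw, are the double crossovers. Comparing them with the parentals, only the dw allele has switched, so dw is the middle locus and the order is vi – dw – p.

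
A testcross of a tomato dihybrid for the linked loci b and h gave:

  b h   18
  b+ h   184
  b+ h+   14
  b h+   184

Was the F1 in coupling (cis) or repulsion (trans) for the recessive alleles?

The two most frequent classes are b+ h (184) and b h+ (184); these are the parental (non-recombinant) types.
So the F1 carried b+ h on one chromosome and b h+ on the other — the recessive alleles are on opposite chromosomes (trans / repulsion).

trans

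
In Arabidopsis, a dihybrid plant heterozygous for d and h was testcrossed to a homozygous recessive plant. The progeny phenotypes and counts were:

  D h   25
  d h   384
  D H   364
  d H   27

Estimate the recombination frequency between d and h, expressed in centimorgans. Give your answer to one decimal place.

The two most frequent classes, D H (364) and d h (384), are the parental types, so the F1 was D H / d h.
The recombinant classes are D h and d H: 25 + 27 = 52.
Recombination frequency = 52/800 = 0.0650 ≈ 6.5%, i.e. 6.5 centimorgans.

6.5 centimorgans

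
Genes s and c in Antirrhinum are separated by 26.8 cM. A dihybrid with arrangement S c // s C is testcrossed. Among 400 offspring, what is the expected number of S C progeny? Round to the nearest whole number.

A map distance of 26.8 cM corresponds to a recombination frequency of 0.268.
The F1 is S c / s C, so S C is a recombinant gamete class with expected frequency r/2 = 0.268/2 = 0.1340.
Expected number = 0.1340 × 400 = 53.60 ≈ 54.

54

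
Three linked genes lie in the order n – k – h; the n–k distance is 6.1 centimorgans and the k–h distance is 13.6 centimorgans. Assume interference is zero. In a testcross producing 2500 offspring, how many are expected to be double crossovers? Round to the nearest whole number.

Map distances give recombination frequencies of 0.061 and 0.136 for the two intervals.
With no interference, expected double-crossover frequency = 0.061 × 0.136 = 0.00830.
Expected number = 0.00830 × 2500 = 20.74 ≈ 21.

21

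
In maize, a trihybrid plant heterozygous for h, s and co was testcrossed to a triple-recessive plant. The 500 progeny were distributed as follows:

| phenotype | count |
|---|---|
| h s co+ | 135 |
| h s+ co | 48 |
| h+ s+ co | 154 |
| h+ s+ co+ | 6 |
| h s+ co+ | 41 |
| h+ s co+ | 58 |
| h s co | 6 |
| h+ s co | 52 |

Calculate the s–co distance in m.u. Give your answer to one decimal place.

The two most frequent reciprocal classes, h s co+ and h+ s+ co, are the parental types, so the F1 was h s co+ / h+ s+ co.
The two rarest classes, h s co and h+ s+ co+, are the double crossovers. Comparing them with the parentals, only the co allele has switched, so co is the middle locus and the order is s – co – h.
Crossovers in the s–co interval produce the single-crossover classes h s+ co+ and h+ s co (41 + 52 = 93) plus the double crossovers (12).
RF(s–co) = (93 + 12) / 500 = 105/500 = 0.2100 → 21.0 m.u.

21.0 m.u.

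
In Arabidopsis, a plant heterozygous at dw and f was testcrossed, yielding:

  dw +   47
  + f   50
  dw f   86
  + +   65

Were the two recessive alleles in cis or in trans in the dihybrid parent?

The two most frequent classes are + + (65) and dw f (86); these are the parental (non-recombinant) types.
So the F1 carried + + on one chromosome and dw f on the other — the recessive alleles are on the same chromosome (cis / coupling).

cis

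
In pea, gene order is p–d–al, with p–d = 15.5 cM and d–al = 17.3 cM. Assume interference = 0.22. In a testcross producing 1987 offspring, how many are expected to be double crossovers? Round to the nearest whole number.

Map distances give recombination frequencies of 0.155 and 0.173 for the two intervals.
With interference 0.22 (so coincidence = 0.78), expected double-crossover frequency = 0.155 × 0.173 × 0.78 = 0.02092.
Expected number = 0.02092 × 1987 = 41.56 ≈ 42.

42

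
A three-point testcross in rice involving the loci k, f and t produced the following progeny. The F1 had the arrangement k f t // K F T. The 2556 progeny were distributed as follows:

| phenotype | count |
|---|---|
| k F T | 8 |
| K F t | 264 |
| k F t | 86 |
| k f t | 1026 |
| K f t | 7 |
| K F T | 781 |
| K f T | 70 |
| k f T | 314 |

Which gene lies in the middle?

The two rarest classes, K f t and k F T, are the double crossovers. Comparing them with the parentals, only the k allele has switched, so k is the middle locus and the order is f – k – t.

k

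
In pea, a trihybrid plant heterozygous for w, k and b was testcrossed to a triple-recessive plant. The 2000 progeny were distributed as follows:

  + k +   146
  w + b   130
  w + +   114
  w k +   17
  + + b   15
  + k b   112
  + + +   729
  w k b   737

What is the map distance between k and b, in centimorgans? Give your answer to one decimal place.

The two most frequent reciprocal classes, w k b and + + +, are the parental types, so the F1 was w k b / + + +.
The two rarest classes, w k + and + + b, are the double crossovers. Comparing them with the parentals, only the b allele has switched, so b is the middle locus and the order is w – b – k.
Crossovers in the b–k interval produce the single-crossover classes w + b and + k + (130 + 146 = 276) plus the double crossovers (32).
RF(b–k) = (276 + 32) / 2000 = 308/2000 = 0.1540 → 15.4 centimorgans.

15.4 centimorgans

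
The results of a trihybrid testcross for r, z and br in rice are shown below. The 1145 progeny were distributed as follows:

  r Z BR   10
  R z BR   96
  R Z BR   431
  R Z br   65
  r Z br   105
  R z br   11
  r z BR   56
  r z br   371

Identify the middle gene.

r

The two most frequent reciprocal classes, R Z BR and r z br, are the parental types, so the F1 was R Z BR / r z br.
The two rarest classes, r Z BR and R z br, are the double crossovers. Comparing them with the parentals, only the r allele has switched, so r is the middle locus and the order is br – r – z.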